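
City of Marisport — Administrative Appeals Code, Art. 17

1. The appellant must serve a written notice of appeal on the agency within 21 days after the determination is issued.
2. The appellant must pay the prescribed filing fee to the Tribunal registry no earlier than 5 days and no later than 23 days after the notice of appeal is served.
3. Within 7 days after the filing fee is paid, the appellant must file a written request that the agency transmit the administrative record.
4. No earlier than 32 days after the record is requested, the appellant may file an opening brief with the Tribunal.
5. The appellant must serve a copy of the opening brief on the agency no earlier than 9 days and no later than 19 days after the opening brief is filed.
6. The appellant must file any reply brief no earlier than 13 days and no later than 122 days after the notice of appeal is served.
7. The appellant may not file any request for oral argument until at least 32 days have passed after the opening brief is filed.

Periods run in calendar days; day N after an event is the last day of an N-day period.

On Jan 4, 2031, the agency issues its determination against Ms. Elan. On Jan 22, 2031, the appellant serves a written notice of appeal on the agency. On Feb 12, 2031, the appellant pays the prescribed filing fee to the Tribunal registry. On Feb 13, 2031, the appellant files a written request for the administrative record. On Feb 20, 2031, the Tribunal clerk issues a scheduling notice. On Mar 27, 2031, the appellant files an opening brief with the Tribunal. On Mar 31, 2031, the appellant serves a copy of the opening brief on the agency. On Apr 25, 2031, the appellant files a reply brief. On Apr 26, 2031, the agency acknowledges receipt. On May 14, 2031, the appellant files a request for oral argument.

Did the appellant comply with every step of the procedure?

(1) due by Jan 4, 2031 + 21 days = Jan 25, 2031; Jan 22, 2031 is within that limit.
(2) the permitted window runs from Jan 22, 2031 + 5 = Jan 27, 2031 to Jan 22, 2031 + 23 = Feb 14, 2031; Feb 12, 2031 falls inside that range.
(3) due by Feb 12, 2031 + 7 days = Feb 19, 2031; completed Feb 13, 2031, before the deadline.
(4) permitted from Feb 13, 2031 + 32 days = Mar 17, 2031 onward; done Mar 27, 2031 — permitted.
(5) the permitted window runs from Mar 27, 2031 + 9 = Apr 5, 2031 to Mar 27, 2031 + 19 = Apr 15, 2031; done Mar 31, 2031 — 5 days before the window opened.

No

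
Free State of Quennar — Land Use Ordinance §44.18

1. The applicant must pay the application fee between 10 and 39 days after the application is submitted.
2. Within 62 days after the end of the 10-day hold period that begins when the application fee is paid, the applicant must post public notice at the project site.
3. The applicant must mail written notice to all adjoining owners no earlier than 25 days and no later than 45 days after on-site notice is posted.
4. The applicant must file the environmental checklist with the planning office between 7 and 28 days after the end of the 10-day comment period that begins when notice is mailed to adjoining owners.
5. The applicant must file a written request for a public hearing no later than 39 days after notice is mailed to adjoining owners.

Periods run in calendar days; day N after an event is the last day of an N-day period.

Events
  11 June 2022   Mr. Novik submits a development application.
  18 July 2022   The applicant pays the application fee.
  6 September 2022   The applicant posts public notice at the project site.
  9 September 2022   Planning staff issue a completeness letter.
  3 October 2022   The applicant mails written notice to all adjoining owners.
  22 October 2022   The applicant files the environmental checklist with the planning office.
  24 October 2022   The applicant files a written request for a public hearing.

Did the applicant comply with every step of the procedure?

Step 1 — 10 and 39 days from 11 June 2022 (when the application is submitted) are 21 June 2022 and 20 July 2022 respectively; done 18 July 2022, which is between those dates.
Step 2 — counting 62 days from 28 July 2022 (end of the 10-day hold period, which began when the application fee is paid on 18 July 2022) gives a deadline of 28 September 2022; 6 September 2022 is within that limit.
Step 3 — 25 and 45 days from 6 September 2022 (when on-site notice is posted) are 1 October 2022 and 21 October 2022 respectively; 3 October 2022 falls inside that range.
Step 4 — 7 and 28 days from 13 October 2022 (end of the 10-day comment period, which began when notice is mailed to adjoining owners on 3 October 2022) are 20 October 2022 and 10 November 2022 respectively; done 22 October 2022 — within the window.
Step 5 — counting 39 days from 3 October 2022 (when notice is mailed to adjoining owners) gives a deadline of 11 November 2022; 24 October 2022 is within that limit.

Yes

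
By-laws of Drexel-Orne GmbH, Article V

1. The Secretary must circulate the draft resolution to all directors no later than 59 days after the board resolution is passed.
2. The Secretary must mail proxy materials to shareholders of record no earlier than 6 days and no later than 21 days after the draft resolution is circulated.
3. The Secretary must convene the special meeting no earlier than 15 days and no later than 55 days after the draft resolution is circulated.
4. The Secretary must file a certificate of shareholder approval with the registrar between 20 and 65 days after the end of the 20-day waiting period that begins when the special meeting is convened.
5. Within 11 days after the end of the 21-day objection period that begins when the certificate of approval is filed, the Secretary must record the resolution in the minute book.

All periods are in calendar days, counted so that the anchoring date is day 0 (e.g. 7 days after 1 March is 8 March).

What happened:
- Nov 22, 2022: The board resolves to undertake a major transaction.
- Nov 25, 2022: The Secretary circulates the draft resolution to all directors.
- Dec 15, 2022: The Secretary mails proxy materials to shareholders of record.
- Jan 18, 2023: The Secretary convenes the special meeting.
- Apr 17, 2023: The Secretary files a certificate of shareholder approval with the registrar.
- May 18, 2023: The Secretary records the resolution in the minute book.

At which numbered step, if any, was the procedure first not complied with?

Step 4

Step 1 — counting 59 days from Nov 22, 2022 (when the board resolution is passed) gives a deadline of Jan 20, 2023; Nov 25, 2022 is within that limit.
Step 2 — 6 and 21 days from Nov 25, 2022 (when the draft resolution is circulated) are Dec 1, 2022 and Dec 16, 2022 respectively; done Dec 15, 2022, which is between those dates.
Step 3 — 15 and 55 days from Nov 25, 2022 (when the draft resolution is circulated) are Dec 10, 2022 and Jan 19, 2023 respectively; Jan 18, 2023 falls inside that range.
Step 4 — 20 and 65 days from Feb 7, 2023 (end of the 20-day waiting period, which began when the special meeting is convened on Jan 18, 2023) are Feb 27, 2023 and Apr 13, 2023 respectively; done Apr 17, 2023 — 4 days after the window closed.
The procedure was therefore not followed at step 4.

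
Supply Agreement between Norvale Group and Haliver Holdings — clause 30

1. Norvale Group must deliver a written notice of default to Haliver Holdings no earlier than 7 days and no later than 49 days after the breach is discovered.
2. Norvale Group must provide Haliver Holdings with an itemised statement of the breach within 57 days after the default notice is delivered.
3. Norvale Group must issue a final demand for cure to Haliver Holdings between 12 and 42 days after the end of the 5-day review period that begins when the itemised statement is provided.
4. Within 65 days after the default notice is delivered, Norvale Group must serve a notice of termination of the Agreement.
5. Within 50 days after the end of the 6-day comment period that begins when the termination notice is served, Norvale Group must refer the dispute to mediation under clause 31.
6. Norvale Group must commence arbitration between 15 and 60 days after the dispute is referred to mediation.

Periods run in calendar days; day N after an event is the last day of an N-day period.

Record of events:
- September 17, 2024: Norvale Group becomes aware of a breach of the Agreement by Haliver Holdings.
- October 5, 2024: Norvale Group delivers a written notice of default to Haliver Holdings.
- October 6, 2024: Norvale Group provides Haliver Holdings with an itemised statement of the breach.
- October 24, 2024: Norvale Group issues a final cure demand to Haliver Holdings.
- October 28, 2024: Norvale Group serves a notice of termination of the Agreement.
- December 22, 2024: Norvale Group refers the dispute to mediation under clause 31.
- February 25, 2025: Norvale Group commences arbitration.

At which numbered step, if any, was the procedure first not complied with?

Step 1 — 7 and 49 days from September 17, 2024 (when the breach is discovered) are September 24, 2024 and November 5, 2024 respectively; done October 5, 2024 — within the window.
Step 2 — counting 57 days from October 5, 2024 (when the default notice is delivered) gives a deadline of December 1, 2024; October 6, 2024 is within that limit.
Step 3 — 12 and 42 days from October 11, 2024 (end of the 5-day review period, which began when the itemised statement is provided on October 6, 2024) are October 23, 2024 and November 22, 2024 respectively; done October 24, 2024 — within the window.
Step 4 — counting 65 days from October 5, 2024 (when the default notice is delivered) gives a deadline of December 9, 2024; October 28, 2024 is within that limit.
Step 5 — counting 50 days from November 3, 2024 (end of the 6-day comment period, which began when the termination notice is served on October 28, 2024) gives a deadline of December 23, 2024; completed December 22, 2024, before the deadline.
Step 6 — 15 and 60 days from December 22, 2024 (when the dispute is referred to mediation) are January 6, 2025 and February 20, 2025 respectively; February 25, 2025 is 5 days past the end of the window.
Later steps need not be reached.

Step 6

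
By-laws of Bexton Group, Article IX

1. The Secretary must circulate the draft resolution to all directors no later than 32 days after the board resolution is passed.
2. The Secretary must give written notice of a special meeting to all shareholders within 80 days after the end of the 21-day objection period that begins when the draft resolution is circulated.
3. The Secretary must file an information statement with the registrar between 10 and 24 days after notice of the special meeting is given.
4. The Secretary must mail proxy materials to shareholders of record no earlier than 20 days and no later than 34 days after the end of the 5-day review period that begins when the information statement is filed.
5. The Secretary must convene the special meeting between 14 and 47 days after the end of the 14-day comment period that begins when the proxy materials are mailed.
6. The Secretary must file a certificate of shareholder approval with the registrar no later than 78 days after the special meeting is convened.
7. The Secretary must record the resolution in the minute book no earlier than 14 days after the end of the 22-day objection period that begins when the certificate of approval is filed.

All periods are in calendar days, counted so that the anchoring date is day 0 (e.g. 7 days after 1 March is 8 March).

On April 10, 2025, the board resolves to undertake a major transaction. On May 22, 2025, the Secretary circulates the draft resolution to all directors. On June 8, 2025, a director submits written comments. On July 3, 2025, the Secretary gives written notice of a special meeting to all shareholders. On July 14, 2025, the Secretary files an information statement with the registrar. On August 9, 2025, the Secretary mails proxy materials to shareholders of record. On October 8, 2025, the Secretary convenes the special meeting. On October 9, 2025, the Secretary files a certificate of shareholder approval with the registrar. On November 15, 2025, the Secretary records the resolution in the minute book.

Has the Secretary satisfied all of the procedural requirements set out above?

Step 1: 32 days after April 10, 2025 (when the board resolution is passed) is May 12, 2025; May 22, 2025 misses that deadline by 10 days.
The analysis stops there.

No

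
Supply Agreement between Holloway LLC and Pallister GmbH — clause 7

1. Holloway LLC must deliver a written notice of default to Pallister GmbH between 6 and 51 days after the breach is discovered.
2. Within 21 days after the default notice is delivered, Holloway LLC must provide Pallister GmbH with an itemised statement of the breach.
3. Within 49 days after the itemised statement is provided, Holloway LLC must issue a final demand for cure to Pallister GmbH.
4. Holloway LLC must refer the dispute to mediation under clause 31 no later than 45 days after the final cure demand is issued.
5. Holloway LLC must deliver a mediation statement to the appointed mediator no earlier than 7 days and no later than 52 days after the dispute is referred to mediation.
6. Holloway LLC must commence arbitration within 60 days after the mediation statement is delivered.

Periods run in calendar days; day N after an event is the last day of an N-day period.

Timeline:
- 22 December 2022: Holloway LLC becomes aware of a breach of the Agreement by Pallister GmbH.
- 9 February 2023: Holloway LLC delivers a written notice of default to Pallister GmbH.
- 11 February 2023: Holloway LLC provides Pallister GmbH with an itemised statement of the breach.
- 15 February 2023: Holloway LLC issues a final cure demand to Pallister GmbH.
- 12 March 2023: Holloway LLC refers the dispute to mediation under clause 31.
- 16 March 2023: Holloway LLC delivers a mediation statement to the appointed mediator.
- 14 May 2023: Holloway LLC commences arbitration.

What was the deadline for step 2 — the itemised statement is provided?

Step 2 runs from 9 February 2023, when the default notice is delivered. 21 days after 9 February 2023 is 2 March 2023.

2 March 2023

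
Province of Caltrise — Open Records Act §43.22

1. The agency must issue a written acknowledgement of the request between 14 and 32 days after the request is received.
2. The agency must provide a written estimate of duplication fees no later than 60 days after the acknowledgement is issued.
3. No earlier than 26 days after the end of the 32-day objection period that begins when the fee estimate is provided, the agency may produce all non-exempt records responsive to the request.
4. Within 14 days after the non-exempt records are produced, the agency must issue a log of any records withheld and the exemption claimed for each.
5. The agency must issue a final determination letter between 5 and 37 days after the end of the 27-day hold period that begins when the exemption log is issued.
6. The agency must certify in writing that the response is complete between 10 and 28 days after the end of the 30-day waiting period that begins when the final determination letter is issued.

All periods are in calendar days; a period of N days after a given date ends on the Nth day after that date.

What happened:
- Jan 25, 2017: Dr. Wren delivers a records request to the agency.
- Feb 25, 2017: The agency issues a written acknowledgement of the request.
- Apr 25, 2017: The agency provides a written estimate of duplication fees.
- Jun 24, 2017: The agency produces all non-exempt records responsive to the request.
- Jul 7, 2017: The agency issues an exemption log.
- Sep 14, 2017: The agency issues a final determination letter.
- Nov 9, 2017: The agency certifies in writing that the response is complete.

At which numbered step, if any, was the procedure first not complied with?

Step 1: the window is 14–32 days after Jan 25, 2017 (when the request is received), so Feb 8, 2017 through Feb 26, 2017; Feb 25, 2017 falls inside that range.
Step 2: 60 days after Feb 25, 2017 (when the acknowledgement is issued) is Apr 26, 2017; done Apr 25, 2017 — timely.
Step 3: the earliest permitted date is 26 days after May 27, 2017 (end of the 32-day objection period, which began when the fee estimate is provided on Apr 25, 2017), i.e. Jun 22, 2017; Jun 24, 2017 is on or after that date.
Step 4: 14 days after Jun 24, 2017 (when the non-exempt records are produced) is Jul 8, 2017; completed Jul 7, 2017, before the deadline.
Step 5: the window is 5–37 days after Aug 3, 2017 (end of the 27-day hold period, which began when the exemption log is issued on Jul 7, 2017), so Aug 8, 2017 through Sep 9, 2017; done Sep 14, 2017 — 5 days after the window closed.

Step 5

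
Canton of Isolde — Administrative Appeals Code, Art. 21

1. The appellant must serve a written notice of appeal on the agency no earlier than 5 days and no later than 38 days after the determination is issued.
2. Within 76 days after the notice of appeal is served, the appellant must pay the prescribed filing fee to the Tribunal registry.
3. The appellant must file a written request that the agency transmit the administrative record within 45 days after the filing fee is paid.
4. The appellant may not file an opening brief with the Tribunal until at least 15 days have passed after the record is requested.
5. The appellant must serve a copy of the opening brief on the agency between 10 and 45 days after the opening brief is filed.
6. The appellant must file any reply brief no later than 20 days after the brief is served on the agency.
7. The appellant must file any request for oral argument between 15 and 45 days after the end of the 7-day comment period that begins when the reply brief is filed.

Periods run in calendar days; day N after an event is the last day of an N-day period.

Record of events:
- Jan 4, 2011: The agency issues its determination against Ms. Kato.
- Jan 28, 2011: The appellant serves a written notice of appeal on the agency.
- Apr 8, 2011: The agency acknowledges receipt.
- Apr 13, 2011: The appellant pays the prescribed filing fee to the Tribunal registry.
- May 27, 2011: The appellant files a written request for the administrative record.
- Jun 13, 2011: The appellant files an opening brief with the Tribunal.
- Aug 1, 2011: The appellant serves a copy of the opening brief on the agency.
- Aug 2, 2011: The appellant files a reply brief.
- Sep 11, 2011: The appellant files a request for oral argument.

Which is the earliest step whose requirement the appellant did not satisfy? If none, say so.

Step 5

Step 1: the window is 5–38 days after Jan 4, 2011 (when the determination is issued), so Jan 9, 2011 through Feb 11, 2011; done Jan 28, 2011 — within the window.
Step 2: 76 days after Jan 28, 2011 (when the notice of appeal is served) is Apr 14, 2011; completed Apr 13, 2011, before the deadline.
Step 3: 45 days after Apr 13, 2011 (when the filing fee is paid) is May 28, 2011; done May 27, 2011 — timely.
Step 4: the earliest permitted date is 15 days after May 27, 2011 (when the record is requested), i.e. Jun 11, 2011; done Jun 13, 2011, after the minimum wait.
Step 5: the window is 10–45 days after Jun 13, 2011 (when the opening brief is filed), so Jun 23, 2011 through Jul 28, 2011; done Aug 1, 2011 — 4 days after the window closed.
That is the first point of non-compliance.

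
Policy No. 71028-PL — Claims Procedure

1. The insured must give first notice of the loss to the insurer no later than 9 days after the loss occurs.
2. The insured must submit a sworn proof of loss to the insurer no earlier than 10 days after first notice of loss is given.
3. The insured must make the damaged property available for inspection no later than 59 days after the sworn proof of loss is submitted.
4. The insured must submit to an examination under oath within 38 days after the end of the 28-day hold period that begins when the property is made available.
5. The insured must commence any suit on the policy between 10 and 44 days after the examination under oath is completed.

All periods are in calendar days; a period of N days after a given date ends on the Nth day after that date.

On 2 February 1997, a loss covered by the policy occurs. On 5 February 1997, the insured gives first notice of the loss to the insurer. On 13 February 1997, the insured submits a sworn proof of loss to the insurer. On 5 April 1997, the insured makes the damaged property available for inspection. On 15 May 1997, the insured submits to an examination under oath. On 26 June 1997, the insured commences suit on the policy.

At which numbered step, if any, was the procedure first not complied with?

Step 2

Step 1 — counting 9 days from 2 February 1997 (when the loss occurs) gives a deadline of 11 February 1997; 5 February 1997 is within that limit.
Step 2 — must wait 10 days from 5 February 1997 (when first notice of loss is given), so not before 15 February 1997; acted on 13 February 1997, 2 days prematurely.
No need to go further; step 2 was not satisfied.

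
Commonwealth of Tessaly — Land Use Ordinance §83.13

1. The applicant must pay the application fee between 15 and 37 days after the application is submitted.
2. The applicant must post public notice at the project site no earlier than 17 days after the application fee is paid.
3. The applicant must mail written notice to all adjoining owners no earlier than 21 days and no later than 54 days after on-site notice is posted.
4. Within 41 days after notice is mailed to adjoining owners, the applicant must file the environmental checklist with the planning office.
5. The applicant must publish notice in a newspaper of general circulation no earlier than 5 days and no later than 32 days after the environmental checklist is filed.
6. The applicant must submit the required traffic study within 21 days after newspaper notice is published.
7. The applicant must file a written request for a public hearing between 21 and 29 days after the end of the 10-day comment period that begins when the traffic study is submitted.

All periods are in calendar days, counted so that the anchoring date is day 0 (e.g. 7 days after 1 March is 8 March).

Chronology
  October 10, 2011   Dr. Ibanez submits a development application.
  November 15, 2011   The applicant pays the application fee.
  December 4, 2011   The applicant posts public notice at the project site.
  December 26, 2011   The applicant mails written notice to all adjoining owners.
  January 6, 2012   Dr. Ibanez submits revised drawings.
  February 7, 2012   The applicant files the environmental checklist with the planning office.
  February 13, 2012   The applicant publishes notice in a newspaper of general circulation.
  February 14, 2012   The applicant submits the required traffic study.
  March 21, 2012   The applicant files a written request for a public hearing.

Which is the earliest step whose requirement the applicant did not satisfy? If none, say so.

Step 4

(1) the permitted window runs from October 10, 2011 + 15 = October 25, 2011 to October 10, 2011 + 37 = November 16, 2011; November 15, 2011 falls inside that range.
(2) permitted from November 15, 2011 + 17 days = December 2, 2011 onward; done December 4, 2011 — permitted.
(3) the permitted window runs from December 4, 2011 + 21 = December 25, 2011 to December 4, 2011 + 54 = January 27, 2012; done December 26, 2011, which is between those dates.
(4) due by December 26, 2011 + 41 days = February 5, 2012; February 7, 2012 misses that deadline by 2 days.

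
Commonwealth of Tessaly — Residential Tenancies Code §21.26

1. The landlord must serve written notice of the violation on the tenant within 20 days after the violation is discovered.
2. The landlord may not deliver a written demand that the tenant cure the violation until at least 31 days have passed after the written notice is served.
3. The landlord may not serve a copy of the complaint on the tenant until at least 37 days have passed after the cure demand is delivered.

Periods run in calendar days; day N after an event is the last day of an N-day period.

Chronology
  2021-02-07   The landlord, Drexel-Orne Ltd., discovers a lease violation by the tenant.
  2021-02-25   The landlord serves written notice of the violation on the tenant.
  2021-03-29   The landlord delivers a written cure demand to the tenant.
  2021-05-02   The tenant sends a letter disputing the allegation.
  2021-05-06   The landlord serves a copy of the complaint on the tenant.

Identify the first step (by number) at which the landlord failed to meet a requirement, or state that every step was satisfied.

None — every step was satisfied

(1) due by 2021-02-07 + 20 days = 2021-02-27; done 2021-02-25 — timely.
(2) permitted from 2021-02-25 + 31 days = 2021-03-28 onward; done 2021-03-29 — permitted.
(3) permitted from 2021-03-29 + 37 days = 2021-05-05 onward; 2021-05-06 is on or after that date.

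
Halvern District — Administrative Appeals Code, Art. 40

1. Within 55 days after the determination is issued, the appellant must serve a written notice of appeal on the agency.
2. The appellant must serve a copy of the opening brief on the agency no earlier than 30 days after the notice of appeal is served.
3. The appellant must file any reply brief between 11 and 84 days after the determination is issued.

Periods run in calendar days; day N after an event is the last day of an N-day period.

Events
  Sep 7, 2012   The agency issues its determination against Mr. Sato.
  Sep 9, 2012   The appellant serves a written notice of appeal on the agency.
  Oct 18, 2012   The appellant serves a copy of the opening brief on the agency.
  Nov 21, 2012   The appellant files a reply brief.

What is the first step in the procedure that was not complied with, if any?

None — every step was satisfied

Step 1: 55 days after Sep 7, 2012 (when the determination is issued) is Nov 1, 2012; Sep 9, 2012 is within that limit.
Step 2: the earliest permitted date is 30 days after Sep 9, 2012 (when the notice of appeal is served), i.e. Oct 9, 2012; done Oct 18, 2012, after the minimum wait.
Step 3: the window is 11–84 days after Sep 7, 2012 (when the determination is issued), so Sep 18, 2012 through Nov 30, 2012; done Nov 21, 2012 — within the window.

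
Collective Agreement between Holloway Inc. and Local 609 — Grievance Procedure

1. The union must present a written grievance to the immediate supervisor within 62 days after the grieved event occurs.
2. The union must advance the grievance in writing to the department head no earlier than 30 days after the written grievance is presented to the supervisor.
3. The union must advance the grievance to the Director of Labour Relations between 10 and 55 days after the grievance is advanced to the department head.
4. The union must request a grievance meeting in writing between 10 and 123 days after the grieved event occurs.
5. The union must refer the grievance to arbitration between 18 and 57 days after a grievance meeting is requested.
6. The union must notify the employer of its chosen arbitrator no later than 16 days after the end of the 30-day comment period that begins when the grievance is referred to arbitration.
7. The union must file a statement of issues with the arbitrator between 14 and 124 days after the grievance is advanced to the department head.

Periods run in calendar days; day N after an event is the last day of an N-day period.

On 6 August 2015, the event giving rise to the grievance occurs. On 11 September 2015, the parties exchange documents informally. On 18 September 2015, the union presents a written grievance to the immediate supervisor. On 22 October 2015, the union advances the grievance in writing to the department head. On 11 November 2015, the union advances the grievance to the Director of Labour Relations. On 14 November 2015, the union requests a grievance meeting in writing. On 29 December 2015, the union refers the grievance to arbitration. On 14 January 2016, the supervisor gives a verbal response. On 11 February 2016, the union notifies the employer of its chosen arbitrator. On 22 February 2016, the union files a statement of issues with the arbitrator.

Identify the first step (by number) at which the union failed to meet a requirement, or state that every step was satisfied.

(1) due by 6 August 2015 + 62 days = 7 October 2015; completed 18 September 2015, before the deadline.
(2) permitted from 18 September 2015 + 30 days = 18 October 2015 onward; done 22 October 2015 — permitted.
(3) the permitted window runs from 22 October 2015 + 10 = 1 November 2015 to 22 October 2015 + 55 = 16 December 2015; 11 November 2015 falls inside that range.
(4) the permitted window runs from 6 August 2015 + 10 = 16 August 2015 to 6 August 2015 + 123 = 7 December 2015; 14 November 2015 falls inside that range.
(5) the permitted window runs from 14 November 2015 + 18 = 2 December 2015 to 14 November 2015 + 57 = 10 January 2016; done 29 December 2015 — within the window.
(6) due by 28 January 2016 + 16 days = 13 February 2016; done 11 February 2016 — timely.
(7) the permitted window runs from 22 October 2015 + 14 = 5 November 2015 to 22 October 2015 + 124 = 23 February 2016; done 22 February 2016, which is between those dates.

None — every step was satisfied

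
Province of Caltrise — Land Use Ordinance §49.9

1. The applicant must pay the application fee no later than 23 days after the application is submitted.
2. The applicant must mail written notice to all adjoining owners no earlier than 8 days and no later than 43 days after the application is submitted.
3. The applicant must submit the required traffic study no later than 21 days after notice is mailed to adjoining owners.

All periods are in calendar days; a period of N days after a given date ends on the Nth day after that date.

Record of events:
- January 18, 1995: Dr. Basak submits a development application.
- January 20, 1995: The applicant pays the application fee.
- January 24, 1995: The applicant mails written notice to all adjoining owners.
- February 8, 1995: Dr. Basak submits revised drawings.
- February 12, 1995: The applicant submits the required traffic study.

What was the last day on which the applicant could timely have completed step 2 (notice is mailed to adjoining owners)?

Step 2 runs from January 18, 1995, when the application is submitted. The window is 8–43 days after January 18, 1995; it closes on March 2, 1995.

March 2, 1995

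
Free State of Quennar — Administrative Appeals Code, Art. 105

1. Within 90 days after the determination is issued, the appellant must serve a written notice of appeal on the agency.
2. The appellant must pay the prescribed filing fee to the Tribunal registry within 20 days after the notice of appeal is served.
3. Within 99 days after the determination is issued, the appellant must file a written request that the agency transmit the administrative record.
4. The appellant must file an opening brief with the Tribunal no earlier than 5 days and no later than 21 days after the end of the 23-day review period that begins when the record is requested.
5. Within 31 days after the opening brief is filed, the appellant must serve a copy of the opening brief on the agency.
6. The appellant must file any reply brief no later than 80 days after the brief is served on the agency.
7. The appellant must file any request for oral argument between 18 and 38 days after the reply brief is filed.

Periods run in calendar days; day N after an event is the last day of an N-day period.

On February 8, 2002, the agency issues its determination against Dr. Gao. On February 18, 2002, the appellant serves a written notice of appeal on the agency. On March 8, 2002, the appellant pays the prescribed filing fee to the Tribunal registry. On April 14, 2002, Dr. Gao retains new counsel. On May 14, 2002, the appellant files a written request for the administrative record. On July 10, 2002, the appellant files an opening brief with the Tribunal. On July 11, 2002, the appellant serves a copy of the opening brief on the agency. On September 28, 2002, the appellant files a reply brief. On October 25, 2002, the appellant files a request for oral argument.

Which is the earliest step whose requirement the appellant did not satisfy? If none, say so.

Step 1: 90 days after February 8, 2002 (when the determination is issued) is May 9, 2002; completed February 18, 2002, before the deadline.
Step 2: 20 days after February 18, 2002 (when the notice of appeal is served) is March 10, 2002; completed March 8, 2002, before the deadline.
Step 3: 99 days after February 8, 2002 (when the determination is issued) is May 18, 2002; completed May 14, 2002, before the deadline.
Step 4: the window is 5–21 days after June 6, 2002 (end of the 23-day review period, which began when the record is requested on May 14, 2002), so June 11, 2002 through June 27, 2002; July 10, 2002 is 13 days past the end of the window.

Step 4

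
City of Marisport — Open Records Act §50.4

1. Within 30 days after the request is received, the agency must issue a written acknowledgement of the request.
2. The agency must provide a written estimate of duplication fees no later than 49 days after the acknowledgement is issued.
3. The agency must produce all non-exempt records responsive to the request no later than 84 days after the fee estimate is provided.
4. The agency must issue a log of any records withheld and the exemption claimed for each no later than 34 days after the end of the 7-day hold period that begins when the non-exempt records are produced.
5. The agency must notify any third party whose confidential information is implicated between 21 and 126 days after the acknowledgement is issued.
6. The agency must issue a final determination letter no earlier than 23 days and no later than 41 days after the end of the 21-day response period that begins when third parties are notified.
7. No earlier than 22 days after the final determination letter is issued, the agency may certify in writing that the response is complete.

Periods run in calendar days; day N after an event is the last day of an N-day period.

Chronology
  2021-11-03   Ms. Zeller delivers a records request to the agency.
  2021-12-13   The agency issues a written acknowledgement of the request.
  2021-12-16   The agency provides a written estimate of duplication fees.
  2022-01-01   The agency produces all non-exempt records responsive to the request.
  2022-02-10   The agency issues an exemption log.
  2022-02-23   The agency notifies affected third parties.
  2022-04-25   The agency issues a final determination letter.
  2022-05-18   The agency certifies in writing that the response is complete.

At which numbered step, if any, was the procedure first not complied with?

Step 1

(1) due by 2021-11-03 + 30 days = 2021-12-03; 2021-12-13 misses that deadline by 10 days.
No need to go further; step 1 was not satisfied.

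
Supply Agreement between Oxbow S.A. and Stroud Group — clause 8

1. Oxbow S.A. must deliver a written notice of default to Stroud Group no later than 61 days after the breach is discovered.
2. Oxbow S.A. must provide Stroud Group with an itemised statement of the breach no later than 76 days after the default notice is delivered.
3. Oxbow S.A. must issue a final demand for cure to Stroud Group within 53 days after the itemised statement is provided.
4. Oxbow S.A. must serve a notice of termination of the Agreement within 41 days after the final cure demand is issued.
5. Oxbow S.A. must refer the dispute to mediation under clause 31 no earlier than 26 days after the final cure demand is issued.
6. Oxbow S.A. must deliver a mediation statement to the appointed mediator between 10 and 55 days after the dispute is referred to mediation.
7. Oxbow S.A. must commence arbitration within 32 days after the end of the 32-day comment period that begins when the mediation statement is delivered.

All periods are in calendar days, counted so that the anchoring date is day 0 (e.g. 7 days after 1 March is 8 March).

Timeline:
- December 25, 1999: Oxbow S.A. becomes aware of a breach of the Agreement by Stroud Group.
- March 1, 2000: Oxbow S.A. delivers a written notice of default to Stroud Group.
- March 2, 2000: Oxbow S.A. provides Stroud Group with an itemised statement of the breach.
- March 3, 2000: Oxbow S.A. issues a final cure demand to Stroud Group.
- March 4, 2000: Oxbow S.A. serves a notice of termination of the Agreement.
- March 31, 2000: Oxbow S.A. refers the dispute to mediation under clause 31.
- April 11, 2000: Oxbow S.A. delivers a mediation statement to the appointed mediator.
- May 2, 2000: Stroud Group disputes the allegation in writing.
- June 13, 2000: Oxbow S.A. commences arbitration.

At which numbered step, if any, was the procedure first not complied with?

Step 1 — counting 61 days from December 25, 1999 (when the breach is discovered) gives a deadline of February 24, 2000; March 1, 2000 misses that deadline by 6 days.
The analysis stops there.

Step 1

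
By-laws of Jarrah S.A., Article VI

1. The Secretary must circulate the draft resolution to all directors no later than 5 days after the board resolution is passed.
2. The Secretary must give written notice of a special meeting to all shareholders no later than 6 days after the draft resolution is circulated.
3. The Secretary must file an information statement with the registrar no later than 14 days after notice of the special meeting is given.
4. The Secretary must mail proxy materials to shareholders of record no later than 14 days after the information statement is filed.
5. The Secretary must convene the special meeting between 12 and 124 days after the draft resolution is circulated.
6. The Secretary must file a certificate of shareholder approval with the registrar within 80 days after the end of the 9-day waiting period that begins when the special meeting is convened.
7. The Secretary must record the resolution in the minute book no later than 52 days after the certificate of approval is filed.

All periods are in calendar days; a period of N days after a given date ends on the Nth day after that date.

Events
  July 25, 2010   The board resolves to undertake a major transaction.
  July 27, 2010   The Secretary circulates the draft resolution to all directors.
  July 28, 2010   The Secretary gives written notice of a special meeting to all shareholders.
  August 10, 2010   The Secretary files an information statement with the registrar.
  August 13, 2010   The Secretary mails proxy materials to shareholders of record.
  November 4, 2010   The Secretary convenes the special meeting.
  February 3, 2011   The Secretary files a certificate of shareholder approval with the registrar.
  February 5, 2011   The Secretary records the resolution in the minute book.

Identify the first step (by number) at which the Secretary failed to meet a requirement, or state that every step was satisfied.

Step 1 — counting 5 days from July 25, 2010 (when the board resolution is passed) gives a deadline of July 30, 2010; July 27, 2010 is within that limit.
Step 2 — counting 6 days from July 27, 2010 (when the draft resolution is circulated) gives a deadline of August 2, 2010; July 28, 2010 is within that limit.
Step 3 — counting 14 days from July 28, 2010 (when notice of the special meeting is given) gives a deadline of August 11, 2010; completed August 10, 2010, before the deadline.
Step 4 — counting 14 days from August 10, 2010 (when the information statement is filed) gives a deadline of August 24, 2010; completed August 13, 2010, before the deadline.
Step 5 — 12 and 124 days from July 27, 2010 (when the draft resolution is circulated) are August 8, 2010 and November 28, 2010 respectively; done November 4, 2010, which is between those dates.
Step 6 — counting 80 days from November 13, 2010 (end of the 9-day waiting period, which began when the special meeting is convened on November 4, 2010) gives a deadline of February 1, 2011; not done until February 3, 2011, 2 days after the deadline.

Step 6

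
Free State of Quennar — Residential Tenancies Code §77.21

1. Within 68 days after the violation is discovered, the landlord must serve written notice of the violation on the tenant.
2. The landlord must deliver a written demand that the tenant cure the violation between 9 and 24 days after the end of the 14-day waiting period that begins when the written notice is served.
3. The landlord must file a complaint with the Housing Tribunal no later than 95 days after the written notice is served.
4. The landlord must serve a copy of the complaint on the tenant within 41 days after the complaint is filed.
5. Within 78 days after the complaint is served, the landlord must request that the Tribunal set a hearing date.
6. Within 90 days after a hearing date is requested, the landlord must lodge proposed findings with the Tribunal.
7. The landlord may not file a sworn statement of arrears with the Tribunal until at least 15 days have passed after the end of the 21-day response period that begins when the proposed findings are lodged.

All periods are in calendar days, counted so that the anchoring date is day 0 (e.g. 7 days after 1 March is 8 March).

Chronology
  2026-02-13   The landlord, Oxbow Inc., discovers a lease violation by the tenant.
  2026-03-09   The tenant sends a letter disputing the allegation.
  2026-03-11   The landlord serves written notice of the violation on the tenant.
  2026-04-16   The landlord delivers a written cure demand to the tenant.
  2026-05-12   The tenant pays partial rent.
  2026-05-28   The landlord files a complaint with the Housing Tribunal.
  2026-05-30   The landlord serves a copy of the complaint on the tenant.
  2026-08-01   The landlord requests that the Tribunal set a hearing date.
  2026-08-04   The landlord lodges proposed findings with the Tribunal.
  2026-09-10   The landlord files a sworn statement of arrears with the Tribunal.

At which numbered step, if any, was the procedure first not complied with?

Step 1: 68 days after 2026-02-13 (when the violation is discovered) is 2026-04-22; completed 2026-03-11, before the deadline.
Step 2: the window is 9–24 days after 2026-03-25 (end of the 14-day waiting period, which began when the written notice is served on 2026-03-11), so 2026-04-03 through 2026-04-18; done 2026-04-16 — within the window.
Step 3: 95 days after 2026-03-11 (when the written notice is served) is 2026-06-14; completed 2026-05-28, before the deadline.
Step 4: 41 days after 2026-05-28 (when the complaint is filed) is 2026-07-08; done 2026-05-30 — timely.
Step 5: 78 days after 2026-05-30 (when the complaint is served) is 2026-08-16; done 2026-08-01 — timely.
Step 6: 90 days after 2026-08-01 (when a hearing date is requested) is 2026-10-30; completed 2026-08-04, before the deadline.
Step 7: the earliest permitted date is 15 days after 2026-08-25 (end of the 21-day response period, which began when the proposed findings are lodged on 2026-08-04), i.e. 2026-09-09; 2026-09-10 is on or after that date.

None — every step was satisfied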